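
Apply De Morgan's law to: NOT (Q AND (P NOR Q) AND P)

NOT Q OR NOT (P NOR Q) OR NOT P
De Morgan's: NOT(AND of terms) = OR of negations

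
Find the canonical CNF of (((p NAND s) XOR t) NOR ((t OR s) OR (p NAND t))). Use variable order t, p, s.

(t OR p OR s) AND (t OR p OR NOT s) AND (t OR NOT p OR s) AND (t OR NOT p OR NOT s) AND (NOT t OR p OR s) AND (NOT t OR p OR NOT s) AND (NOT t OR NOT p OR s) AND (NOT t OR NOT p OR NOT s)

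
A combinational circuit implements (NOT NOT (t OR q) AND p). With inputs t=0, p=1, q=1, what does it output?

Substituting: (NOT NOT (0 OR 1) AND 1)
= 1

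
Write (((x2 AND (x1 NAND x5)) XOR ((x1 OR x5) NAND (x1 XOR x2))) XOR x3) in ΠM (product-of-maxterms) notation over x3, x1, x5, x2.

ΠM(1, 4, 5, 6, 8, 10, 11, 15) = (x3 OR x1 OR x5 OR NOT x2) AND (x3 OR NOT x1 OR x5 OR x2) AND (x3 OR NOT x1 OR x5 OR NOT x2) AND (x3 OR NOT x1 OR NOT x5 OR x2) AND (NOT x3 OR x1 OR x5 OR x2) AND (NOT x3 OR x1 OR NOT x5 OR x2) AND (NOT x3 OR x1 OR NOT x5 OR NOT x2) AND (NOT x3 OR NOT x1 OR NOT x5 OR NOT x2)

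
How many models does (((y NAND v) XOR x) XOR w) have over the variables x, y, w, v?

Satisfying assignments: (0,0,0,0), (0,0,0,1), (0,1,0,0), (0,1,1,1), (1,0,1,0), (1,0,1,1), (1,1,0,1), (1,1,1,0)
Count: 8 out of 16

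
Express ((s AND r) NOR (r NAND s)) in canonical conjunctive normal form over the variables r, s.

(r OR s) AND (r OR NOT s) AND (NOT r OR s) AND (NOT r OR NOT s)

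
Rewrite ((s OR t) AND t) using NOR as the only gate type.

((((s NOR t) NOR (s NOR t)) NOR ((s NOR t) NOR (s NOR t))) NOR (t NOR t))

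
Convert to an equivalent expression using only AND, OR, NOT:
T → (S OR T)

NOT T OR (S OR T)
(Implication elimination: A → B = NOT A OR B)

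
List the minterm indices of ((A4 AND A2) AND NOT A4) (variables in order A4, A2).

Σm() = FALSE (no minterms)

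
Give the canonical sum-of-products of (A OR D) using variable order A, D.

Σm(1, 2, 3) = (NOT A AND D) OR (A AND NOT D) OR (A AND D)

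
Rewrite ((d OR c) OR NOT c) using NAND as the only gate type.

((((d NAND d) NAND (c NAND c)) NAND ((d NAND d) NAND (c NAND c))) NAND ((c NAND c) NAND (c NAND c)))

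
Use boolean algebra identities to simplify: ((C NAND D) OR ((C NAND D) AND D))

By absorption (E OR (E AND v) = E):
= (C NAND D)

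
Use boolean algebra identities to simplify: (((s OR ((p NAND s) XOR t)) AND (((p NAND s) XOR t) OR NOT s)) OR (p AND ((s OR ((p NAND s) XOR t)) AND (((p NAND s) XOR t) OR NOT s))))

By absorption (E OR (E AND v) = E) then distribution ((E OR v) AND (E OR NOT v) = E):
= ((p NAND s) XOR t)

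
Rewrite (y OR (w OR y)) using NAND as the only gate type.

((y NAND y) NAND (((w NAND w) NAND (y NAND y)) NAND ((w NAND w) NAND (y NAND y))))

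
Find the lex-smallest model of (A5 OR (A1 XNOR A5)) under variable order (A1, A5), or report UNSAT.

A1=0, A5=0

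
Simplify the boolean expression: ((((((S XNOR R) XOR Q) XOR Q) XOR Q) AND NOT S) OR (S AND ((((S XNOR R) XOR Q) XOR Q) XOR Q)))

By distribution ((E AND v) OR (E AND NOT v) = E) then XOR self-cancellation ((E XOR v) XOR v = E):
= ((S XNOR R) XOR Q)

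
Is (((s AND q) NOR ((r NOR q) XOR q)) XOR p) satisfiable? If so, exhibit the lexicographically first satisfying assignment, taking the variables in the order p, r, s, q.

p=0, r=1, s=0, q=0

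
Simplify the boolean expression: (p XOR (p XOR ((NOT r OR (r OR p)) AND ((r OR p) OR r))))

By XOR self-cancellation ((E XOR v) XOR v = E) then distribution ((E OR v) AND (E OR NOT v) = E):
= (r OR p)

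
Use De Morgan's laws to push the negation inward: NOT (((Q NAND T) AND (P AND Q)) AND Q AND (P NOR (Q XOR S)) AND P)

NOT ((Q NAND T) AND (P AND Q)) OR NOT Q OR NOT (P NOR (Q XOR S)) OR NOT P
De Morgan's: NOT(AND of terms) = OR of negations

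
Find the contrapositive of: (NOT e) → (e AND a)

Contrapositive: NOT (e AND a) → e
Note: A statement and its contrapositive are logically equivalent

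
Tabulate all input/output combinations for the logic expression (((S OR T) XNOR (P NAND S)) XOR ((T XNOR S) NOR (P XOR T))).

S | P | T | Output
------------------
0 | 0 | 0 | 0
0 | 0 | 1 | 1
0 | 1 | 0 | 0
0 | 1 | 1 | 0
1 | 0 | 0 | 0
1 | 0 | 1 | 1
1 | 1 | 0 | 0
1 | 1 | 1 | 0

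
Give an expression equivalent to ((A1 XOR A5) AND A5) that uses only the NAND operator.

((((A1 NAND (A1 NAND A5)) NAND (A5 NAND (A1 NAND A5))) NAND A5) NAND (((A1 NAND (A1 NAND A5)) NAND (A5 NAND (A1 NAND A5))) NAND A5))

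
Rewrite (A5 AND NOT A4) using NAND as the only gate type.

((A5 NAND (A4 NAND A4)) NAND (A5 NAND (A4 NAND A4)))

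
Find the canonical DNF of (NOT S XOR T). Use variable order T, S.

(NOT T AND NOT S) OR (T AND S)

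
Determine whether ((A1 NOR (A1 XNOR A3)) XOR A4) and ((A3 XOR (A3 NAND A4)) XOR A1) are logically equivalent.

No. Counterexample: with A1=0, A4=0, A3=0, Expression 1 = 0 but Expression 2 = 1.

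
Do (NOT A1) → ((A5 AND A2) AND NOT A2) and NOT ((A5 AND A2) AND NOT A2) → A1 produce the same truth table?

Yes, Contrapositive is always equivalent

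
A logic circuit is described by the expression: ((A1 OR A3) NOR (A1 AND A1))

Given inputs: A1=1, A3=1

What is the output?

Substituting: ((1 OR 1) NOR (1 AND 1))
= 0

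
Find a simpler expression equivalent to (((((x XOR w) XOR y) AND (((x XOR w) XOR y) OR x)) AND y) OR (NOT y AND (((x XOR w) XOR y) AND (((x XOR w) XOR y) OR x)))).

By distribution ((E AND v) OR (E AND NOT v) = E) then absorption (E AND (E OR v) = E):
= ((x XOR w) XOR y)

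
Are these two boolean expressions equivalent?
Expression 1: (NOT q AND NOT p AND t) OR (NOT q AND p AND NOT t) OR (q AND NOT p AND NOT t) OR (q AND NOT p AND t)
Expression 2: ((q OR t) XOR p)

Yes, they are equivalent — the two output columns agree on all 8 assignments:
q | p | t | Expression 1 | Expression 2
---------------------------------------
0 | 0 | 0 | 0 | 0
0 | 0 | 1 | 1 | 1
0 | 1 | 0 | 1 | 1
0 | 1 | 1 | 0 | 0
1 | 0 | 0 | 1 | 1
1 | 0 | 1 | 1 | 1
1 | 1 | 0 | 0 | 0
1 | 1 | 1 | 0 | 0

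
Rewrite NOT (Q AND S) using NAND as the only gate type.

(((Q NAND S) NAND (Q NAND S)) NAND ((Q NAND S) NAND (Q NAND S)))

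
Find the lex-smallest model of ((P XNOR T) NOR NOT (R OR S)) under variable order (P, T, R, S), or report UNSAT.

P=0, T=1, R=0, S=1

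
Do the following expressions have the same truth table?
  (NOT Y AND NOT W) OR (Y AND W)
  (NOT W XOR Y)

Yes, they are equivalent — the two output columns agree on all 4 assignments:
Y | W | Expression 1 | Expression 2
-----------------------------------
0 | 0 | 1 | 1
0 | 1 | 0 | 0
1 | 0 | 0 | 0
1 | 1 | 1 | 1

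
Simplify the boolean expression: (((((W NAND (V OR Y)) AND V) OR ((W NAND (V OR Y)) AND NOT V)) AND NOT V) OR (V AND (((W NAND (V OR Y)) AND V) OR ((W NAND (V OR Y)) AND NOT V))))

By distribution ((E AND v) OR (E AND NOT v) = E) then distribution ((E AND v) OR (E AND NOT v) = E):
= (W NAND (V OR Y))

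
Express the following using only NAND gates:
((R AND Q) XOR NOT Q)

((((R NAND Q) NAND (R NAND Q)) NAND (((R NAND Q) NAND (R NAND Q)) NAND (Q NAND Q))) NAND ((Q NAND Q) NAND (((R NAND Q) NAND (R NAND Q)) NAND (Q NAND Q))))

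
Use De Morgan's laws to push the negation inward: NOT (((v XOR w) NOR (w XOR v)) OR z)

NOT ((v XOR w) NOR (w XOR v)) AND NOT z
De Morgan's: NOT(OR of terms) = AND of negations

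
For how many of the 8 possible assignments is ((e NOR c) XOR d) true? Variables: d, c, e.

Satisfying assignments: (0,0,0), (1,0,1), (1,1,0), (1,1,1)
Count: 4 out of 8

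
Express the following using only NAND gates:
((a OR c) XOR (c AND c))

((((a NAND a) NAND (c NAND c)) NAND (((a NAND a) NAND (c NAND c)) NAND ((c NAND c) NAND (c NAND c)))) NAND (((c NAND c) NAND (c NAND c)) NAND (((a NAND a) NAND (c NAND c)) NAND ((c NAND c) NAND (c NAND c)))))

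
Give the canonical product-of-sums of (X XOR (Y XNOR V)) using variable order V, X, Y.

ΠM(1, 2, 4, 7) = (V OR X OR NOT Y) AND (V OR NOT X OR Y) AND (NOT V OR X OR Y) AND (NOT V OR NOT X OR NOT Y)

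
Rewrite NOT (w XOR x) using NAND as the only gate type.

(((w NAND (w NAND x)) NAND (x NAND (w NAND x))) NAND ((w NAND (w NAND x)) NAND (x NAND (w NAND x))))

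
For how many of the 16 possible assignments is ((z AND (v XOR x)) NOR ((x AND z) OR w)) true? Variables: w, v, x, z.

Satisfying assignments: (0,0,0,0), (0,0,0,1), (0,0,1,0), (0,1,0,0), (0,1,1,0)
Count: 5 out of 16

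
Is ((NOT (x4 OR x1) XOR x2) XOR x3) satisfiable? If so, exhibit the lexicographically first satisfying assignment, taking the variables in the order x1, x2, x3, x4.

x1=0, x2=0, x3=0, x4=0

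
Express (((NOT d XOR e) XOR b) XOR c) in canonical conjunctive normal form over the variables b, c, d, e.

(b OR c OR d OR NOT e) AND (b OR c OR NOT d OR e) AND (b OR NOT c OR d OR e) AND (b OR NOT c OR NOT d OR NOT e) AND (NOT b OR c OR d OR e) AND (NOT b OR c OR NOT d OR NOT e) AND (NOT b OR NOT c OR d OR NOT e) AND (NOT b OR NOT c OR NOT d OR e)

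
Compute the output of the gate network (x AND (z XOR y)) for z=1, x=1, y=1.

Substituting: (1 AND (1 XOR 1))
= 0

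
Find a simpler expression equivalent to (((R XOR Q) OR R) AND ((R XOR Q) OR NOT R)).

By distribution ((E OR v) AND (E OR NOT v) = E):
= (R XOR Q)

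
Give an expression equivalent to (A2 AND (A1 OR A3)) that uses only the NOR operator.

((A2 NOR A2) NOR (((A1 NOR A3) NOR (A1 NOR A3)) NOR ((A1 NOR A3) NOR (A1 NOR A3))))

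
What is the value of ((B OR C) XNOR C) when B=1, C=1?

Substituting: ((1 OR 1) XNOR 1)
= 1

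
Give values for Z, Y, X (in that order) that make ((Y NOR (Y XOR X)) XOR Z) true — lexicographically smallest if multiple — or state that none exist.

Z=0, Y=0, X=0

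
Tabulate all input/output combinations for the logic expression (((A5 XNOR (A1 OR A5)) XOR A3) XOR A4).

A5 | A1 | A3 | A4 | Output
--------------------------
0 | 0 | 0 | 0 | 1
0 | 0 | 0 | 1 | 0
0 | 0 | 1 | 0 | 0
0 | 0 | 1 | 1 | 1
0 | 1 | 0 | 0 | 0
0 | 1 | 0 | 1 | 1
0 | 1 | 1 | 0 | 1
0 | 1 | 1 | 1 | 0
1 | 0 | 0 | 0 | 1
1 | 0 | 0 | 1 | 0
1 | 0 | 1 | 0 | 0
1 | 0 | 1 | 1 | 1
1 | 1 | 0 | 0 | 1
1 | 1 | 0 | 1 | 0
1 | 1 | 1 | 0 | 0
1 | 1 | 1 | 1 | 1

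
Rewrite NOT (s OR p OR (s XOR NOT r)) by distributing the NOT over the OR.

NOT s AND NOT p AND NOT (s XOR NOT r)
De Morgan's: NOT(OR of terms) = AND of negations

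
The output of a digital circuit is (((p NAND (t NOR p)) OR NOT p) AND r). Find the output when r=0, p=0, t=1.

Substituting: (((0 NAND (1 NOR 0)) OR NOT 0) AND 0)
= 0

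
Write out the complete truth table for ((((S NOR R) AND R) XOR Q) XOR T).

S | Q | R | T | Output
----------------------
0 | 0 | 0 | 0 | 0
0 | 0 | 0 | 1 | 1
0 | 0 | 1 | 0 | 0
0 | 0 | 1 | 1 | 1
0 | 1 | 0 | 0 | 1
0 | 1 | 0 | 1 | 0
0 | 1 | 1 | 0 | 1
0 | 1 | 1 | 1 | 0
1 | 0 | 0 | 0 | 0
1 | 0 | 0 | 1 | 1
1 | 0 | 1 | 0 | 0
1 | 0 | 1 | 1 | 1
1 | 1 | 0 | 0 | 1
1 | 1 | 0 | 1 | 0
1 | 1 | 1 | 0 | 1
1 | 1 | 1 | 1 | 0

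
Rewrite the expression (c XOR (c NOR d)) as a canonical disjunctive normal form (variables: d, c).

(NOT d AND NOT c) OR (NOT d AND c) OR (d AND c)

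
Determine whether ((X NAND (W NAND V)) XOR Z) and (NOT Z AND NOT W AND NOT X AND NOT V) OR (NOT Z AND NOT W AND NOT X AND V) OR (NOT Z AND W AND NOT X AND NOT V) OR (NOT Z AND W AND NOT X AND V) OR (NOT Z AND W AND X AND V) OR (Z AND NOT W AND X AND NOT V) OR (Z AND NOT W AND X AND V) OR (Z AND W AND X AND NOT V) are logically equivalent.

Yes, they are equivalent — the two output columns agree on all 16 assignments:
Z | W | X | V | Expression 1 | Expression 2
-------------------------------------------
0 | 0 | 0 | 0 | 1 | 1
0 | 0 | 0 | 1 | 1 | 1
0 | 0 | 1 | 0 | 0 | 0
0 | 0 | 1 | 1 | 0 | 0
0 | 1 | 0 | 0 | 1 | 1
0 | 1 | 0 | 1 | 1 | 1
0 | 1 | 1 | 0 | 0 | 0
0 | 1 | 1 | 1 | 1 | 1
1 | 0 | 0 | 0 | 0 | 0
1 | 0 | 0 | 1 | 0 | 0
1 | 0 | 1 | 0 | 1 | 1
1 | 0 | 1 | 1 | 1 | 1
1 | 1 | 0 | 0 | 0 | 0
1 | 1 | 0 | 1 | 0 | 0
1 | 1 | 1 | 0 | 1 | 1
1 | 1 | 1 | 1 | 0 | 0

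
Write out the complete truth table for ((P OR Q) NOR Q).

P | Q | Output
--------------
0 | 0 | 1
0 | 1 | 0
1 | 0 | 0
1 | 1 | 0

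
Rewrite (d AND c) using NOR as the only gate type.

((d NOR d) NOR (c NOR c))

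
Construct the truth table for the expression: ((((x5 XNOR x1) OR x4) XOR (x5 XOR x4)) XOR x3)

x1 | x4 | x3 | x5 | Output
--------------------------
0 | 0 | 0 | 0 | 1
0 | 0 | 0 | 1 | 1
0 | 0 | 1 | 0 | 0
0 | 0 | 1 | 1 | 0
0 | 1 | 0 | 0 | 0
0 | 1 | 0 | 1 | 1
0 | 1 | 1 | 0 | 1
0 | 1 | 1 | 1 | 0
1 | 0 | 0 | 0 | 0
1 | 0 | 0 | 1 | 0
1 | 0 | 1 | 0 | 1
1 | 0 | 1 | 1 | 1
1 | 1 | 0 | 0 | 0
1 | 1 | 0 | 1 | 1
1 | 1 | 1 | 0 | 1
1 | 1 | 1 | 1 | 0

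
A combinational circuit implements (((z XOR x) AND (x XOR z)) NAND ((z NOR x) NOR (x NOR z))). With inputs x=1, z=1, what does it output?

Substituting: (((1 XOR 1) AND (1 XOR 1)) NAND ((1 NOR 1) NOR (1 NOR 1)))
= 1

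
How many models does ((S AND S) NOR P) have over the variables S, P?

Satisfying assignments: (0,0)
Count: 1 out of 4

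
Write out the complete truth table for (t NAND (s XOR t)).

t | s | Output
--------------
0 | 0 | 1
0 | 1 | 1
1 | 0 | 0
1 | 1 | 1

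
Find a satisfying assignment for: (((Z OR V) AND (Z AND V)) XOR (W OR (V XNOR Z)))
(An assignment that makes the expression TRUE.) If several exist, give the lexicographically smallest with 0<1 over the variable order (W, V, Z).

W=0, V=0, Z=0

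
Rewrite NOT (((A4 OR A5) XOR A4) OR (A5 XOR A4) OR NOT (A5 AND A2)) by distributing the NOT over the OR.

NOT ((A4 OR A5) XOR A4) AND NOT (A5 XOR A4) AND (A5 AND A2)
De Morgan's: NOT(OR of terms) = AND of negations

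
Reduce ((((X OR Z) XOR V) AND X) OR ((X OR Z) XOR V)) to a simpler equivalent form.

By absorption (E OR (E AND v) = E):
= ((X OR Z) XOR V)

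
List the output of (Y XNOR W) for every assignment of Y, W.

Y | W | Output
--------------
0 | 0 | 1
0 | 1 | 0
1 | 0 | 0
1 | 1 | 1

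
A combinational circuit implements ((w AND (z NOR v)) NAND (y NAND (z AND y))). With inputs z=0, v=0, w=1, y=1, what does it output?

Substituting: ((1 AND (0 NOR 0)) NAND (1 NAND (0 AND 1)))
= 0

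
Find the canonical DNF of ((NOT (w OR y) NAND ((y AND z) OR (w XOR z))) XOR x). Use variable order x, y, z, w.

(NOT x AND NOT y AND NOT z AND NOT w) OR (NOT x AND NOT y AND NOT z AND w) OR (NOT x AND NOT y AND z AND w) OR (NOT x AND y AND NOT z AND NOT w) OR (NOT x AND y AND NOT z AND w) OR (NOT x AND y AND z AND NOT w) OR (NOT x AND y AND z AND w) OR (x AND NOT y AND z AND NOT w)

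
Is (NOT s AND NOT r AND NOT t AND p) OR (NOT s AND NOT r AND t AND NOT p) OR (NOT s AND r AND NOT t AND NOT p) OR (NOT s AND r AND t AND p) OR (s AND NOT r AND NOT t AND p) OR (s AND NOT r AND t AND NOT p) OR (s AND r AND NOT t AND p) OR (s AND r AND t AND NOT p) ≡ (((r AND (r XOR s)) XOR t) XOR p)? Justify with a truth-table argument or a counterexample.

Yes, they are equivalent — the two output columns agree on all 16 assignments:
s | r | t | p | Expression 1 | Expression 2
-------------------------------------------
0 | 0 | 0 | 0 | 0 | 0
0 | 0 | 0 | 1 | 1 | 1
0 | 0 | 1 | 0 | 1 | 1
0 | 0 | 1 | 1 | 0 | 0
0 | 1 | 0 | 0 | 1 | 1
0 | 1 | 0 | 1 | 0 | 0
0 | 1 | 1 | 0 | 0 | 0
0 | 1 | 1 | 1 | 1 | 1
1 | 0 | 0 | 0 | 0 | 0
1 | 0 | 0 | 1 | 1 | 1
1 | 0 | 1 | 0 | 1 | 1
1 | 0 | 1 | 1 | 0 | 0
1 | 1 | 0 | 0 | 0 | 0
1 | 1 | 0 | 1 | 1 | 1
1 | 1 | 1 | 0 | 1 | 1
1 | 1 | 1 | 1 | 0 | 0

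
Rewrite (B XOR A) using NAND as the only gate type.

((B NAND (B NAND A)) NAND (A NAND (B NAND A)))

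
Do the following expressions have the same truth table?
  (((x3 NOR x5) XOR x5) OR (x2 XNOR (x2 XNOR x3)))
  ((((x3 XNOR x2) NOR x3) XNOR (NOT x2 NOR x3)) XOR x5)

No. Counterexample: with x2=0, x5=1, x3=0, Expression 1 = 1 but Expression 2 = 0.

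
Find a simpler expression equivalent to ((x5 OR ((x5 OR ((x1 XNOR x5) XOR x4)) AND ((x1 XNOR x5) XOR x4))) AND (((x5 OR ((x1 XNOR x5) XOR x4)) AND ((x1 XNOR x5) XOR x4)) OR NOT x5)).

By distribution ((E OR v) AND (E OR NOT v) = E) then absorption (E AND (E OR v) = E):
= ((x1 XNOR x5) XOR x4)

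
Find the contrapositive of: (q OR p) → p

Contrapositive: NOT p → NOT (q OR p)
Note: A statement and its contrapositive are logically equivalent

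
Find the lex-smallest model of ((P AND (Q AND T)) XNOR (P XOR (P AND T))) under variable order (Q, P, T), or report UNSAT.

Q=0, P=0, T=0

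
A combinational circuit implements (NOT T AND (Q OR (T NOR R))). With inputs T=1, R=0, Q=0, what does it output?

Substituting: (NOT 1 AND (0 OR (1 NOR 0)))
= 0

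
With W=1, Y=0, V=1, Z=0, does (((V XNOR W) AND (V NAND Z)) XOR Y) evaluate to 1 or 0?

Substituting: (((1 XNOR 1) AND (1 NAND 0)) XOR 0)
= 1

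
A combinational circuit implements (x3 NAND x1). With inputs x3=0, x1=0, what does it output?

Substituting: (0 NAND 0)
= 1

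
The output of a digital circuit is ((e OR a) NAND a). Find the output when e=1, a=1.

Substituting: ((1 OR 1) NAND 1)
= 0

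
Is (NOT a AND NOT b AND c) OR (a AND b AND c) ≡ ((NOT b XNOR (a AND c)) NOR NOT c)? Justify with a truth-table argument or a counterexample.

Yes, they are equivalent — the two output columns agree on all 8 assignments:
a | b | c | Expression 1 | Expression 2
---------------------------------------
0 | 0 | 0 | 0 | 0
0 | 0 | 1 | 1 | 1
0 | 1 | 0 | 0 | 0
0 | 1 | 1 | 0 | 0
1 | 0 | 0 | 0 | 0
1 | 0 | 1 | 0 | 0
1 | 1 | 0 | 0 | 0
1 | 1 | 1 | 1 | 1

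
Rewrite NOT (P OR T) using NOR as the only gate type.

(((P NOR T) NOR (P NOR T)) NOR ((P NOR T) NOR (P NOR T)))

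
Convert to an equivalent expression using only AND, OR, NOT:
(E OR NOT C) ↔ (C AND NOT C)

((E OR NOT C) AND (C AND NOT C)) OR (NOT (E OR NOT C) AND NOT (C AND NOT C))
(Biconditional = both true or both false)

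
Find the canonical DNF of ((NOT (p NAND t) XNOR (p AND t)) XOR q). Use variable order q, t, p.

(NOT q AND NOT t AND NOT p) OR (NOT q AND NOT t AND p) OR (NOT q AND t AND NOT p) OR (NOT q AND t AND p)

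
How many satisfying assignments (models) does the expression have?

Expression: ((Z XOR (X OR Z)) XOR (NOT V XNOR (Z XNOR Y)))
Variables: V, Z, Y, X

Satisfying assignments: (0,0,0,0), (0,0,1,1), (0,1,1,0), (0,1,1,1), (1,0,0,1), (1,0,1,0), (1,1,0,0), (1,1,0,1)
Count: 8 out of 16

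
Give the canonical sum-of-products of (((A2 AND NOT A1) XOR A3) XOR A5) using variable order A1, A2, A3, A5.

Σm(1, 2, 4, 7, 9, 10, 13, 14) = (NOT A1 AND NOT A2 AND NOT A3 AND A5) OR (NOT A1 AND NOT A2 AND A3 AND NOT A5) OR (NOT A1 AND A2 AND NOT A3 AND NOT A5) OR (NOT A1 AND A2 AND A3 AND A5) OR (A1 AND NOT A2 AND NOT A3 AND A5) OR (A1 AND NOT A2 AND A3 AND NOT A5) OR (A1 AND A2 AND NOT A3 AND A5) OR (A1 AND A2 AND A3 AND NOT A5)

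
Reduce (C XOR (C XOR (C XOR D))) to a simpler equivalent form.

By XOR self-cancellation ((E XOR v) XOR v = E):
= (C XOR D)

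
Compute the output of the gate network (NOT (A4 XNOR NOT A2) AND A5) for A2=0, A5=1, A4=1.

Substituting: (NOT (1 XNOR NOT 0) AND 1)
= 0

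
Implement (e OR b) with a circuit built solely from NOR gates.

((e NOR b) NOR (e NOR b))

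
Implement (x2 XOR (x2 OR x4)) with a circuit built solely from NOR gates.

((((x2 NOR ((x2 NOR x4) NOR (x2 NOR x4))) NOR (x2 NOR ((x2 NOR x4) NOR (x2 NOR x4)))) NOR ((x2 NOR ((x2 NOR x4) NOR (x2 NOR x4))) NOR (x2 NOR ((x2 NOR x4) NOR (x2 NOR x4))))) NOR ((((x2 NOR x2) NOR (((x2 NOR x4) NOR (x2 NOR x4)) NOR ((x2 NOR x4) NOR (x2 NOR x4)))) NOR ((x2 NOR x2) NOR (((x2 NOR x4) NOR (x2 NOR x4)) NOR ((x2 NOR x4) NOR (x2 NOR x4))))) NOR (((x2 NOR x2) NOR (((x2 NOR x4) NOR (x2 NOR x4)) NOR ((x2 NOR x4) NOR (x2 NOR x4)))) NOR ((x2 NOR x2) NOR (((x2 NOR x4) NOR (x2 NOR x4)) NOR ((x2 NOR x4) NOR (x2 NOR x4)))))))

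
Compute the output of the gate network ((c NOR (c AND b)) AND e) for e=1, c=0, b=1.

Substituting: ((0 NOR (0 AND 1)) AND 1)
= 1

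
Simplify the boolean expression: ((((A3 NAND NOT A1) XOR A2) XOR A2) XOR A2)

By XOR self-cancellation ((E XOR v) XOR v = E):
= ((A3 NAND NOT A1) XOR A2)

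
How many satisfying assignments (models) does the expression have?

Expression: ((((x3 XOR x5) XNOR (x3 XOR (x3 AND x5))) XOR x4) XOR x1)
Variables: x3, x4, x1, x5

Satisfying assignments: (0,0,0,0), (0,0,1,1), (0,1,0,1), (0,1,1,0), (1,0,0,0), (1,0,0,1), (1,1,1,0), (1,1,1,1)
Count: 8 out of 16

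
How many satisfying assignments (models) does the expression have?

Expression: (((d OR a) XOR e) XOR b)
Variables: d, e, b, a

Satisfying assignments: (0,0,0,1), (0,0,1,0), (0,1,0,0), (0,1,1,1), (1,0,0,0), (1,0,0,1), (1,1,1,0), (1,1,1,1)
Count: 8 out of 16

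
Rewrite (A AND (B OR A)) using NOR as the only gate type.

((A NOR A) NOR (((B NOR A) NOR (B NOR A)) NOR ((B NOR A) NOR (B NOR A))))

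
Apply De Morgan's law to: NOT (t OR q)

NOT t AND NOT q
De Morgan's: NOT(OR of terms) = AND of negations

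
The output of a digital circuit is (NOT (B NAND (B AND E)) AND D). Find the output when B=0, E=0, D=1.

Substituting: (NOT (0 NAND (0 AND 0)) AND 1)
= 0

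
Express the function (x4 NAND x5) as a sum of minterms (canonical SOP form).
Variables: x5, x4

Σm(0, 1, 2) = (NOT x5 AND NOT x4) OR (NOT x5 AND x4) OR (x5 AND NOT x4)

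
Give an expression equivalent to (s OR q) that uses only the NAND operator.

((s NAND s) NAND (q NAND q))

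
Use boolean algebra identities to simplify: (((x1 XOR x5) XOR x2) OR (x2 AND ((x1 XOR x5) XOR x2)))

By absorption (E OR (E AND v) = E):
= ((x1 XOR x5) XOR x2)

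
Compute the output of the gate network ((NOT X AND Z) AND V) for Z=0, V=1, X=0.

Substituting: ((NOT 0 AND 0) AND 1)
= 0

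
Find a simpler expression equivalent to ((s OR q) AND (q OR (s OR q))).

By absorption (E AND (E OR v) = E):
= (s OR q)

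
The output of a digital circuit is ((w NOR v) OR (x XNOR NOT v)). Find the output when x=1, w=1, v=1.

Substituting: ((1 NOR 1) OR (1 XNOR NOT 1))
= 0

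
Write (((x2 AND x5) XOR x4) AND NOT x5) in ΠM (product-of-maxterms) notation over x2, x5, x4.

ΠM(0, 2, 3, 4, 6, 7) = (x2 OR x5 OR x4) AND (x2 OR NOT x5 OR x4) AND (x2 OR NOT x5 OR NOT x4) AND (NOT x2 OR x5 OR x4) AND (NOT x2 OR NOT x5 OR x4) AND (NOT x2 OR NOT x5 OR NOT x4)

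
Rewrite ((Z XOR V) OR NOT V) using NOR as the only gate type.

((((((Z NOR V) NOR (Z NOR V)) NOR ((Z NOR V) NOR (Z NOR V))) NOR ((((Z NOR Z) NOR (V NOR V)) NOR ((Z NOR Z) NOR (V NOR V))) NOR (((Z NOR Z) NOR (V NOR V)) NOR ((Z NOR Z) NOR (V NOR V))))) NOR (V NOR V)) NOR (((((Z NOR V) NOR (Z NOR V)) NOR ((Z NOR V) NOR (Z NOR V))) NOR ((((Z NOR Z) NOR (V NOR V)) NOR ((Z NOR Z) NOR (V NOR V))) NOR (((Z NOR Z) NOR (V NOR V)) NOR ((Z NOR Z) NOR (V NOR V))))) NOR (V NOR V)))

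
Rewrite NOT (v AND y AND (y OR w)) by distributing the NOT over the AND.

NOT v OR NOT y OR NOT (y OR w)
De Morgan's: NOT(AND of terms) = OR of negations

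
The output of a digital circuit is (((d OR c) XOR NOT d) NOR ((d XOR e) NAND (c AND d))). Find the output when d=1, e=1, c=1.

Substituting: (((1 OR 1) XOR NOT 1) NOR ((1 XOR 1) NAND (1 AND 1)))
= 0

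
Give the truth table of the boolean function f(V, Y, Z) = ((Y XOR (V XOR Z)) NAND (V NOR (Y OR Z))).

V | Y | Z | Output
------------------
0 | 0 | 0 | 1
0 | 0 | 1 | 1
0 | 1 | 0 | 1
0 | 1 | 1 | 1
1 | 0 | 0 | 1
1 | 0 | 1 | 1
1 | 1 | 0 | 1
1 | 1 | 1 | 1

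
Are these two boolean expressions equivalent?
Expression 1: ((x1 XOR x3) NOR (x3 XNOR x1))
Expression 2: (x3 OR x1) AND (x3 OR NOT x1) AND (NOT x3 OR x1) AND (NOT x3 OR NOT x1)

Yes, they are equivalent — the two output columns agree on all 4 assignments:
x3 | x1 | Expression 1 | Expression 2
-------------------------------------
0 | 0 | 0 | 0
0 | 1 | 0 | 0
1 | 0 | 0 | 0
1 | 1 | 0 | 0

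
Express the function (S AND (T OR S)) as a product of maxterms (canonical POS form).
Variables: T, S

ΠM(0, 2) = (T OR S) AND (NOT T OR S)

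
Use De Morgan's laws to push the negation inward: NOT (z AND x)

NOT z OR NOT x
De Morgan's: NOT(AND of terms) = OR of negations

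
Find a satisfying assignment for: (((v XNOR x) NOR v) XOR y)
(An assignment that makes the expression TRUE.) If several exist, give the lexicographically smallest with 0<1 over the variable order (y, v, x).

y=0, v=0, x=1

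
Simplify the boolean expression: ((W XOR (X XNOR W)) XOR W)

By XOR self-cancellation ((E XOR v) XOR v = E):
= (X XNOR W)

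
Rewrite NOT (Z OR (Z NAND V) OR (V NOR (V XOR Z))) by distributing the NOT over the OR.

NOT Z AND NOT (Z NAND V) AND NOT (V NOR (V XOR Z))
De Morgan's: NOT(OR of terms) = AND of negations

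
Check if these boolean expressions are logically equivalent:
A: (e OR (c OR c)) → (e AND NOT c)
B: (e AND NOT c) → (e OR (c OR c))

No, Converse is not equivalent to original (counterexample: c=1, e=0)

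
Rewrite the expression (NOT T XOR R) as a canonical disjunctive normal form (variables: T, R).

(NOT T AND NOT R) OR (T AND R)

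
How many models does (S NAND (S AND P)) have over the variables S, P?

Satisfying assignments: (0,0), (0,1), (1,0)
Count: 3 out of 4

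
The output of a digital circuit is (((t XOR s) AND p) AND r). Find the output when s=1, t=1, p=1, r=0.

Substituting: (((1 XOR 1) AND 1) AND 0)
= 0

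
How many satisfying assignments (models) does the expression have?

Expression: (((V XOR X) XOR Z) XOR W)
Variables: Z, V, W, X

Satisfying assignments: (0,0,0,1), (0,0,1,0), (0,1,0,0), (0,1,1,1), (1,0,0,0), (1,0,1,1), (1,1,0,1), (1,1,1,0)
Count: 8 out of 16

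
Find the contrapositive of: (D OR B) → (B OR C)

Contrapositive: NOT (B OR C) → NOT (D OR B)
Note: A statement and its contrapositive are logically equivalent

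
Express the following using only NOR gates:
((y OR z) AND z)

((((y NOR z) NOR (y NOR z)) NOR ((y NOR z) NOR (y NOR z))) NOR (z NOR z))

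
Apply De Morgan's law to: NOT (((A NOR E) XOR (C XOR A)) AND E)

NOT ((A NOR E) XOR (C XOR A)) OR NOT E
De Morgan's: NOT(AND of terms) = OR of negations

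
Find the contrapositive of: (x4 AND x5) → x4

Contrapositive: NOT x4 → NOT (x4 AND x5)
Note: A statement and its contrapositive are logically equivalent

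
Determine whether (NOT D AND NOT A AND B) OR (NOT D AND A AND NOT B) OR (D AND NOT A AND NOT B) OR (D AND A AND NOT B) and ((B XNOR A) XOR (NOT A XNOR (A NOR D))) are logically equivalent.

Yes, they are equivalent — the two output columns agree on all 8 assignments:
D | A | B | Expression 1 | Expression 2
---------------------------------------
0 | 0 | 0 | 0 | 0
0 | 0 | 1 | 1 | 1
0 | 1 | 0 | 1 | 1
0 | 1 | 1 | 0 | 0
1 | 0 | 0 | 1 | 1
1 | 0 | 1 | 0 | 0
1 | 1 | 0 | 1 | 1
1 | 1 | 1 | 0 | 0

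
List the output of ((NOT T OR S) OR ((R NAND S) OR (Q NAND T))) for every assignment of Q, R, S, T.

Q | R | S | T | Output
----------------------
0 | 0 | 0 | 0 | 1
0 | 0 | 0 | 1 | 1
0 | 0 | 1 | 0 | 1
0 | 0 | 1 | 1 | 1
0 | 1 | 0 | 0 | 1
0 | 1 | 0 | 1 | 1
0 | 1 | 1 | 0 | 1
0 | 1 | 1 | 1 | 1
1 | 0 | 0 | 0 | 1
1 | 0 | 0 | 1 | 1
1 | 0 | 1 | 0 | 1
1 | 0 | 1 | 1 | 1
1 | 1 | 0 | 0 | 1
1 | 1 | 0 | 1 | 1
1 | 1 | 1 | 0 | 1
1 | 1 | 1 | 1 | 1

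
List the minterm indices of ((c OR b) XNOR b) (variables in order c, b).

Σm(0, 1, 3) = (NOT c AND NOT b) OR (NOT c AND b) OR (c AND b)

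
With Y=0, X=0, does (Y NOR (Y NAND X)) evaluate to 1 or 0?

Substituting: (0 NOR (0 NAND 0))
= 0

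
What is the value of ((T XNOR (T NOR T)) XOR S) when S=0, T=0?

Substituting: ((0 XNOR (0 NOR 0)) XOR 0)
= 0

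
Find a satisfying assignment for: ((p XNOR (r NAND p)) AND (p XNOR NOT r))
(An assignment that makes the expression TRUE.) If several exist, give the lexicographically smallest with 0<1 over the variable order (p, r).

p=1, r=0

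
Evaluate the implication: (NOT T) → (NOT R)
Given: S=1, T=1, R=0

Antecedent (NOT T) = 0; consequent (NOT R) = 1.
0 → 1 = 1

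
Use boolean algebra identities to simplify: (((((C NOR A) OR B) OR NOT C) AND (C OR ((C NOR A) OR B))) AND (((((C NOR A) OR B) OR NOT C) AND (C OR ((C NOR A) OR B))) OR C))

By absorption (E AND (E OR v) = E) then distribution ((E OR v) AND (E OR NOT v) = E):
= ((C NOR A) OR B)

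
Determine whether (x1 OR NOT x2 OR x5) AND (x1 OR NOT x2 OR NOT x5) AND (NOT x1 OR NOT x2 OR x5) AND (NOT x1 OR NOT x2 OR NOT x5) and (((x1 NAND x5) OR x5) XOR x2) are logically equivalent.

Yes, they are equivalent — the two output columns agree on all 8 assignments:
x1 | x2 | x5 | Expression 1 | Expression 2
------------------------------------------
0 | 0 | 0 | 1 | 1
0 | 0 | 1 | 1 | 1
0 | 1 | 0 | 0 | 0
0 | 1 | 1 | 0 | 0
1 | 0 | 0 | 1 | 1
1 | 0 | 1 | 1 | 1
1 | 1 | 0 | 0 | 0
1 | 1 | 1 | 0 | 0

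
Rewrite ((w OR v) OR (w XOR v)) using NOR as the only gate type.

((((w NOR v) NOR (w NOR v)) NOR ((((w NOR v) NOR (w NOR v)) NOR ((w NOR v) NOR (w NOR v))) NOR ((((w NOR w) NOR (v NOR v)) NOR ((w NOR w) NOR (v NOR v))) NOR (((w NOR w) NOR (v NOR v)) NOR ((w NOR w) NOR (v NOR v)))))) NOR (((w NOR v) NOR (w NOR v)) NOR ((((w NOR v) NOR (w NOR v)) NOR ((w NOR v) NOR (w NOR v))) NOR ((((w NOR w) NOR (v NOR v)) NOR ((w NOR w) NOR (v NOR v))) NOR (((w NOR w) NOR (v NOR v)) NOR ((w NOR w) NOR (v NOR v)))))))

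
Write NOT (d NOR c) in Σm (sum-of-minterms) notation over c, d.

Σm(1, 2, 3) = (NOT c AND d) OR (c AND NOT d) OR (c AND d)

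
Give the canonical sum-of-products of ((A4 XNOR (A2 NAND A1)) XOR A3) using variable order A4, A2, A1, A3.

Σm(1, 3, 5, 6, 8, 10, 12, 15) = (NOT A4 AND NOT A2 AND NOT A1 AND A3) OR (NOT A4 AND NOT A2 AND A1 AND A3) OR (NOT A4 AND A2 AND NOT A1 AND A3) OR (NOT A4 AND A2 AND A1 AND NOT A3) OR (A4 AND NOT A2 AND NOT A1 AND NOT A3) OR (A4 AND NOT A2 AND A1 AND NOT A3) OR (A4 AND A2 AND NOT A1 AND NOT A3) OR (A4 AND A2 AND A1 AND A3)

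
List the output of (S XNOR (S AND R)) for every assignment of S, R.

S | R | Output
--------------
0 | 0 | 1
0 | 1 | 1
1 | 0 | 0
1 | 1 | 1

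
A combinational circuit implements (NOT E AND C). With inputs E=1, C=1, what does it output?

Substituting: (NOT 1 AND 1)
= 0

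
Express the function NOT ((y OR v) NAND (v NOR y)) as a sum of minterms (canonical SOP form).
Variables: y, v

Σm() = FALSE (no minterms)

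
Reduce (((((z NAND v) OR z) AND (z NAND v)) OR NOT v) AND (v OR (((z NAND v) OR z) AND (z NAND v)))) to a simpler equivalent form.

By distribution ((E OR v) AND (E OR NOT v) = E) then absorption (E AND (E OR v) = E):
= (z NAND v)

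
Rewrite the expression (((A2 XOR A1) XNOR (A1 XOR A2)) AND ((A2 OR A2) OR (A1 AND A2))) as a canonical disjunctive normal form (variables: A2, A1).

(A2 AND NOT A1) OR (A2 AND A1)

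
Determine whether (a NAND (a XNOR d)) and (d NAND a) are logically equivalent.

Yes, they are equivalent — the two output columns agree on all 4 assignments:
a | d | Expression 1 | Expression 2
-----------------------------------
0 | 0 | 1 | 1
0 | 1 | 1 | 1
1 | 0 | 1 | 1
1 | 1 | 0 | 0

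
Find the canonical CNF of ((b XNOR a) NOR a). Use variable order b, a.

(b OR a) AND (b OR NOT a) AND (NOT b OR NOT a)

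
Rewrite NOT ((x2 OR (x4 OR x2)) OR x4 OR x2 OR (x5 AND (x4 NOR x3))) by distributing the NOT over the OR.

NOT (x2 OR (x4 OR x2)) AND NOT x4 AND NOT x2 AND NOT (x5 AND (x4 NOR x3))
De Morgan's: NOT(OR of terms) = AND of negations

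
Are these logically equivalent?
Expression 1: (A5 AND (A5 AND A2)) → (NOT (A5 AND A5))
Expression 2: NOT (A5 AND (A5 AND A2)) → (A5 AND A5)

No, Inverse is not equivalent to original (counterexample: A2=0, A5=0)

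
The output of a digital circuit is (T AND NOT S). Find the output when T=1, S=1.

Substituting: (1 AND NOT 1)
= 0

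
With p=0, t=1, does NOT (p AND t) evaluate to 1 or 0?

Substituting: NOT (0 AND 1)
= 1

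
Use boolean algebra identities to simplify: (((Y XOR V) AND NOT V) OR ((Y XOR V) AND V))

By distribution ((E AND v) OR (E AND NOT v) = E):
= (Y XOR V)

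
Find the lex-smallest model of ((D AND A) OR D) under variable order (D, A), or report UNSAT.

D=1, A=0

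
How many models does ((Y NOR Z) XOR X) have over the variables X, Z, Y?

Satisfying assignments: (0,0,0), (1,0,1), (1,1,0), (1,1,1)
Count: 4 out of 8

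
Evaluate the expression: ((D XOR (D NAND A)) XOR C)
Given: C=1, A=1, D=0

Substituting: ((0 XOR (0 NAND 1)) XOR 1)
= 0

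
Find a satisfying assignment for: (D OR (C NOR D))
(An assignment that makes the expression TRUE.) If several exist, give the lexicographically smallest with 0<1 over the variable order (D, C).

D=0, C=0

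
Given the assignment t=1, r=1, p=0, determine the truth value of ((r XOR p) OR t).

Substituting: ((1 XOR 0) OR 1)
= 1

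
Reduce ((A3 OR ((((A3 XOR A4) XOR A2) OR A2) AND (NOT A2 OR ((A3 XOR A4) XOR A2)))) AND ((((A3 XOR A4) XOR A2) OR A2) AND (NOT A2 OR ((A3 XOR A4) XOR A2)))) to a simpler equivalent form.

By absorption (E AND (E OR v) = E) then distribution ((E OR v) AND (E OR NOT v) = E):
= ((A3 XOR A4) XOR A2)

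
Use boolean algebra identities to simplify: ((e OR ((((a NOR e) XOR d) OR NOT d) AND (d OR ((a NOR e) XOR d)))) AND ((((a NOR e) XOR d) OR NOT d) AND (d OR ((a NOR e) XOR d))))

By absorption (E AND (E OR v) = E) then distribution ((E OR v) AND (E OR NOT v) = E):
= ((a NOR e) XOR d)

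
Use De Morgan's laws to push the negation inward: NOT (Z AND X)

NOT Z OR NOT X
De Morgan's: NOT(AND of terms) = OR of negations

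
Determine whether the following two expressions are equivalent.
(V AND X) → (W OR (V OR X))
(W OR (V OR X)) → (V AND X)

No, Converse is not equivalent to original (counterexample: W=0, V=0, X=1)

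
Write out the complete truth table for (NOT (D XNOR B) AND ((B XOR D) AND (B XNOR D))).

B | D | Output
--------------
0 | 0 | 0
0 | 1 | 0
1 | 0 | 0
1 | 1 | 0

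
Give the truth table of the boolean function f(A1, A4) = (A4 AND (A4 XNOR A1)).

A1 | A4 | Output
----------------
0 | 0 | 0
0 | 1 | 0
1 | 0 | 0
1 | 1 | 1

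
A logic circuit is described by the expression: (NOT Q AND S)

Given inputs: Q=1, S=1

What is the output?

Substituting: (NOT 1 AND 1)
= 0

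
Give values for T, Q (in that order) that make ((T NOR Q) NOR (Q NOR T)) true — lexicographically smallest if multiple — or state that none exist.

T=0, Q=1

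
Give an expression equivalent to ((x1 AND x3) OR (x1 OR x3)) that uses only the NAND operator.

((((x1 NAND x3) NAND (x1 NAND x3)) NAND ((x1 NAND x3) NAND (x1 NAND x3))) NAND (((x1 NAND x1) NAND (x3 NAND x3)) NAND ((x1 NAND x1) NAND (x3 NAND x3))))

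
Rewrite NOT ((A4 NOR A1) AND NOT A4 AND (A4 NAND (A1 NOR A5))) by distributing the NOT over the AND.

NOT (A4 NOR A1) OR A4 OR NOT (A4 NAND (A1 NOR A5))
De Morgan's: NOT(AND of terms) = OR of negations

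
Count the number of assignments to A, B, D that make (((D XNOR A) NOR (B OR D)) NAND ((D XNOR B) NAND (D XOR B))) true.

Satisfying assignments: (0,0,0), (0,0,1), (0,1,0), (0,1,1), (1,0,1), (1,1,0), (1,1,1)
Count: 7 out of 8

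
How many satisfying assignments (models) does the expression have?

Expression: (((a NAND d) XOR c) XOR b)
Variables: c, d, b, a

Satisfying assignments: (0,0,0,0), (0,0,0,1), (0,1,0,0), (0,1,1,1), (1,0,1,0), (1,0,1,1), (1,1,0,1), (1,1,1,0)
Count: 8 out of 16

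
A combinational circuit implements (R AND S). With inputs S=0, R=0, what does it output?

Substituting: (0 AND 0)
= 0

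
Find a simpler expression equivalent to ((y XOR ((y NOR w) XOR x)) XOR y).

By XOR self-cancellation ((E XOR v) XOR v = E):
= ((y NOR w) XOR x)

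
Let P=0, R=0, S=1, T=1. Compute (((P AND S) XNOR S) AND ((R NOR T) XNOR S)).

Substituting: (((0 AND 1) XNOR 1) AND ((0 NOR 1) XNOR 1))
= 0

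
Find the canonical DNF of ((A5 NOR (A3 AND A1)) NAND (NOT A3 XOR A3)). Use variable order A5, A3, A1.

(NOT A5 AND A3 AND A1) OR (A5 AND NOT A3 AND NOT A1) OR (A5 AND NOT A3 AND A1) OR (A5 AND A3 AND NOT A1) OR (A5 AND A3 AND A1)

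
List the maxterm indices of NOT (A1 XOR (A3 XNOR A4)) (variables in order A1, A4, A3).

ΠM(0, 3, 5, 6) = (A1 OR A4 OR A3) AND (A1 OR NOT A4 OR NOT A3) AND (NOT A1 OR A4 OR NOT A3) AND (NOT A1 OR NOT A4 OR A3)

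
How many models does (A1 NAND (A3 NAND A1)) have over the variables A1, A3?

Satisfying assignments: (0,0), (0,1), (1,1)
Count: 3 out of 4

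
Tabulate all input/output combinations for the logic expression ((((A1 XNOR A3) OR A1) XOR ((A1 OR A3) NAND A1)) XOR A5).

A5 | A3 | A1 | Output
---------------------
0 | 0 | 0 | 0
0 | 0 | 1 | 1
0 | 1 | 0 | 1
0 | 1 | 1 | 1
1 | 0 | 0 | 1
1 | 0 | 1 | 0
1 | 1 | 0 | 0
1 | 1 | 1 | 0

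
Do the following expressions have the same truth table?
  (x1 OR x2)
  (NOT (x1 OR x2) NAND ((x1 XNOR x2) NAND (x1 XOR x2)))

Yes, they are equivalent — the two output columns agree on all 4 assignments:
x1 | x2 | Expression 1 | Expression 2
-------------------------------------
0 | 0 | 0 | 0
0 | 1 | 1 | 1
1 | 0 | 1 | 1
1 | 1 | 1 | 1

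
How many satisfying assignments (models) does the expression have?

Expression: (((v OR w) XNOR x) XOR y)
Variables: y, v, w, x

Satisfying assignments: (0,0,0,0), (0,0,1,1), (0,1,0,1), (0,1,1,1), (1,0,0,1), (1,0,1,0), (1,1,0,0), (1,1,1,0)
Count: 8 out of 16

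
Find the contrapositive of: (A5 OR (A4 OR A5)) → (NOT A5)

Contrapositive: A5 → NOT (A5 OR (A4 OR A5))
Note: A statement and its contrapositive are logically equivalent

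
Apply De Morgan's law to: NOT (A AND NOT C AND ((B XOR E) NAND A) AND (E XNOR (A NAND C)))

NOT A OR C OR NOT ((B XOR E) NAND A) OR NOT (E XNOR (A NAND C))
De Morgan's: NOT(AND of terms) = OR of negations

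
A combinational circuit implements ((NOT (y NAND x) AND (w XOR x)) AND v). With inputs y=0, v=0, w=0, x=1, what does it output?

Substituting: ((NOT (0 NAND 1) AND (0 XOR 1)) AND 0)
= 0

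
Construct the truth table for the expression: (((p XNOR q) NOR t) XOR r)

p | r | t | q | Output
----------------------
0 | 0 | 0 | 0 | 0
0 | 0 | 0 | 1 | 1
0 | 0 | 1 | 0 | 0
0 | 0 | 1 | 1 | 0
0 | 1 | 0 | 0 | 1
0 | 1 | 0 | 1 | 0
0 | 1 | 1 | 0 | 1
0 | 1 | 1 | 1 | 1
1 | 0 | 0 | 0 | 1
1 | 0 | 0 | 1 | 0
1 | 0 | 1 | 0 | 0
1 | 0 | 1 | 1 | 0
1 | 1 | 0 | 0 | 0
1 | 1 | 0 | 1 | 1
1 | 1 | 1 | 0 | 1
1 | 1 | 1 | 1 | 1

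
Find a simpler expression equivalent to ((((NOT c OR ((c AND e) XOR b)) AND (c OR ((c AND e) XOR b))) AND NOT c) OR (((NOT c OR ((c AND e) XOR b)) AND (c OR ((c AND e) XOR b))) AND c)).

By distribution ((E AND v) OR (E AND NOT v) = E) then distribution ((E OR v) AND (E OR NOT v) = E):
= ((c AND e) XOR b)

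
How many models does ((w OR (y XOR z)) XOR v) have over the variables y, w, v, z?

Satisfying assignments: (0,0,0,1), (0,0,1,0), (0,1,0,0), (0,1,0,1), (1,0,0,0), (1,0,1,1), (1,1,0,0), (1,1,0,1)
Count: 8 out of 16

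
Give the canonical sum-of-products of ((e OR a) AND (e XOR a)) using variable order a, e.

Σm(1, 2) = (NOT a AND e) OR (a AND NOT e)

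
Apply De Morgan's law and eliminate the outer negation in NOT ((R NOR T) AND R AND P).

NOT (R NOR T) OR NOT R OR NOT P
De Morgan's: NOT(AND of terms) = OR of negations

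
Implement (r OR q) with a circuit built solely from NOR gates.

((r NOR q) NOR (r NOR q))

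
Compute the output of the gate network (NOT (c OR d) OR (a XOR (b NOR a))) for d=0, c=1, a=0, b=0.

Substituting: (NOT (1 OR 0) OR (0 XOR (0 NOR 0)))
= 1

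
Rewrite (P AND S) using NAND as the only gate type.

((P NAND S) NAND (P NAND S))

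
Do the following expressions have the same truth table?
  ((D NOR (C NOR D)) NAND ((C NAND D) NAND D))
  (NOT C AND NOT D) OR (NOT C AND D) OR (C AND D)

Yes, they are equivalent — the two output columns agree on all 4 assignments:
C | D | Expression 1 | Expression 2
-----------------------------------
0 | 0 | 1 | 1
0 | 1 | 1 | 1
1 | 0 | 0 | 0
1 | 1 | 1 | 1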